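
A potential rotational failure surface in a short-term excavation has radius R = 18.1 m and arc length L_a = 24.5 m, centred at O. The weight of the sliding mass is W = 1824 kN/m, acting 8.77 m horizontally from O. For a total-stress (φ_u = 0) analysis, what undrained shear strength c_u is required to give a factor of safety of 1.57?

c_u = 56.6 kPa

FS = c_u·L_a·R / (W·d), so c_u = FS·W·d / (L_a·R).
c_u = 1.57·1824·8.77 / (24.50·18.1) = 25114.5 / 443.45 = 56.63 kPa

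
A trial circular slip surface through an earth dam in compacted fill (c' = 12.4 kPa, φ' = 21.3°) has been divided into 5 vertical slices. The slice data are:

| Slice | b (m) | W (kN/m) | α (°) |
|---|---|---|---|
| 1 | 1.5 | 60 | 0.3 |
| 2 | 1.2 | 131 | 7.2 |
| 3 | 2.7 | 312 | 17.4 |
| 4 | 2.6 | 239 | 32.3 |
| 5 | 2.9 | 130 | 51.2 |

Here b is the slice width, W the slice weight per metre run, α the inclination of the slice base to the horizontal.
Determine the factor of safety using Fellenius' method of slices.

FS = 1.37

Ordinary method of slices: FS = Σ[c'·Δl_i + (W_i cosα_i)·tanφ'] / Σ W_i sinα_i, with Δl_i = b_i / cosα_i.
Slice 1: Δl = 1.5/cos0.3° = 1.500 m; N'_1 = 60·cos0.3° = 60.0; c'Δl = 18.60; W sinα = 0.3
Slice 2: Δl = 1.2/cos7.2° = 1.210 m; N'_2 = 131·cos7.2° = 130.0; c'Δl = 15.00; W sinα = 16.4
Slice 3: Δl = 2.7/cos17.4° = 2.829 m; N'_3 = 312·cos17.4° = 297.7; c'Δl = 35.09; W sinα = 93.3
Slice 4: Δl = 2.6/cos32.3° = 3.076 m; N'_4 = 239·cos32.3° = 202.0; c'Δl = 38.14; W sinα = 127.7
Slice 5: Δl = 2.9/cos51.2° = 4.628 m; N'_5 = 130·cos51.2° = 81.5; c'Δl = 57.39; W sinα = 101.3
Σc'Δl = 164.2 kN/m; ΣN' = 771.2 kN/m; ΣW sinα = 339.1 kN/m
Resisting = 164.2 + 771.2·tan21.3° = 164.2 + 300.7 = 464.9 kN/m
FS = 464.9 / 339.1 = 1.371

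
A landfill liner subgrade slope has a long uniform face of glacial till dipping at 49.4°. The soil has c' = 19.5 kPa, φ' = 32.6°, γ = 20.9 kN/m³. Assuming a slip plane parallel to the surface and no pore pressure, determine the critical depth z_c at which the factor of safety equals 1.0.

Setting FS = 1.00 in FS = [c' + γz cos²β tanφ'] / [γz sinβ cosβ] and solving for z:
z = c' / [γ cosβ (FS·sinβ − cosβ·tanφ')]
  = 19.5 / [20.9·cos49.4°·(1.00·sin49.4° − cos49.4°·tan32.6°)]
  = 19.5 / [20.9·0.6508·(1.00·0.7593 − 0.6508·0.6395)]
  = 19.5 / 4.6663 = 4.179 m

z_c = 4.18 m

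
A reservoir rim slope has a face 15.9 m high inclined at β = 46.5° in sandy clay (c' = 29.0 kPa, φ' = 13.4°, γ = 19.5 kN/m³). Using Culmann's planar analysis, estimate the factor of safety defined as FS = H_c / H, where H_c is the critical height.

FS = 1.63

H_c = (4c'/γ) · sinβ cosφ' / [1 − cos(β − φ')]
    = (4·29.0/19.5) · sin46.5°·cos13.4° / [1 − cos33.1°]
    = 5.949 · 0.7056 / 0.1623 = 25.87 m
FS = H_c / H = 25.87 / 15.9 = 1.627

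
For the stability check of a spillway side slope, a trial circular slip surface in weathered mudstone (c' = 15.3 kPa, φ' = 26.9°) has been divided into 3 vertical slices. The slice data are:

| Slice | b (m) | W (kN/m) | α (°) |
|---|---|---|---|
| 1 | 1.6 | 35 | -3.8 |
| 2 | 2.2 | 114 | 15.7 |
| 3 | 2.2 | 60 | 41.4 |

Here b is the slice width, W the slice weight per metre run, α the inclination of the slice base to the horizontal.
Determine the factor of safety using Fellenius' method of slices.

FS = 2.94

Ordinary method of slices: FS = Σ[c'·Δl_i + (W_i cosα_i)·tanφ'] / Σ W_i sinα_i, with Δl_i = b_i / cosα_i.
Slice 1: Δl = 1.6/cos(-3.8°) = 1.604 m; N'_1 = 35·cos(-3.8°) = 34.9; c'Δl = 24.53; W sinα = -2.3
Slice 2: Δl = 2.2/cos15.7° = 2.285 m; N'_2 = 114·cos15.7° = 109.7; c'Δl = 34.96; W sinα = 30.8
Slice 3: Δl = 2.2/cos41.4° = 2.933 m; N'_3 = 60·cos41.4° = 45.0; c'Δl = 44.87; W sinα = 39.7
Σc'Δl = 104.4 kN/m; ΣN' = 189.7 kN/m; ΣW sinα = 68.2 kN/m
Resisting = 104.4 + 189.7·tan26.9° = 104.4 + 96.2 = 200.6 kN/m
FS = 200.6 / 68.2 = 2.941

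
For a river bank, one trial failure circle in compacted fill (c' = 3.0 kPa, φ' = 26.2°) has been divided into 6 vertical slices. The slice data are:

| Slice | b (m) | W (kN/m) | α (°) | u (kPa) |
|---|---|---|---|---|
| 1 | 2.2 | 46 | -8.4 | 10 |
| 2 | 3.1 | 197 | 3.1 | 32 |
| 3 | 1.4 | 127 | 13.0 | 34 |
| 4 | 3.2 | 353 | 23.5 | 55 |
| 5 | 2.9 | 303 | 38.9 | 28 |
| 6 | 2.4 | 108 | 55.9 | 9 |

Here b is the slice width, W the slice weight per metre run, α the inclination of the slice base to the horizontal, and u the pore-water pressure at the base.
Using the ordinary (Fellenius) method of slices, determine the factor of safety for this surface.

FS = 0.64

Ordinary method of slices: FS = Σ[c'·Δl_i + (W_i cosα_i − u_i·Δl_i)·tanφ'] / Σ W_i sinα_i, with Δl_i = b_i / cosα_i.
Slice 1: Δl = 2.2/cos(-8.4°) = 2.224 m; N'_1 = 46·cos(-8.4°) − 10·2.224 = 23.3; c'Δl = 6.67; W sinα = -6.7
Slice 2: Δl = 3.1/cos3.1° = 3.105 m; N'_2 = 197·cos3.1° − 32·3.105 = 97.4; c'Δl = 9.31; W sinα = 10.7
Slice 3: Δl = 1.4/cos13.0° = 1.437 m; N'_3 = 127·cos13.0° − 34·1.437 = 74.9; c'Δl = 4.31; W sinα = 28.6
Slice 4: Δl = 3.2/cos23.5° = 3.489 m; N'_4 = 353·cos23.5° − 55·3.489 = 131.8; c'Δl = 10.47; W sinα = 140.8
Slice 5: Δl = 2.9/cos38.9° = 3.726 m; N'_5 = 303·cos38.9° − 28·3.726 = 131.5; c'Δl = 11.18; W sinα = 190.3
Slice 6: Δl = 2.4/cos55.9° = 4.281 m; N'_6 = 108·cos55.9° − 9·4.281 = 22.0; c'Δl = 12.84; W sinα = 89.4
Σc'Δl = 54.8 kN/m; ΣN' = 480.8 kN/m; ΣW sinα = 453.0 kN/m
Resisting = 54.8 + 480.8·tan26.2° = 54.8 + 236.6 = 291.4 kN/m
FS = 291.4 / 453.0 = 0.643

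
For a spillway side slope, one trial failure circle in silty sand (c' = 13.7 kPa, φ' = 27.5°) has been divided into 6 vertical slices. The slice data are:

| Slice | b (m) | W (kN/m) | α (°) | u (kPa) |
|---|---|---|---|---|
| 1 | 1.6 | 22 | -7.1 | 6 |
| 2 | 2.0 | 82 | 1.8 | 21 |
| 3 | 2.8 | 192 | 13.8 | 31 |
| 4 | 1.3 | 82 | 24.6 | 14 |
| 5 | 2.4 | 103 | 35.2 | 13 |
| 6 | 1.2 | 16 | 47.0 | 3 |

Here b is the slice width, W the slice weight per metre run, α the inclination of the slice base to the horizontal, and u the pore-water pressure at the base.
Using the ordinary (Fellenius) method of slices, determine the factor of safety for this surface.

Ordinary method of slices: FS = Σ[c'·Δl_i + (W_i cosα_i − u_i·Δl_i)·tanφ'] / Σ W_i sinα_i, with Δl_i = b_i / cosα_i.
Slice 1: Δl = 1.6/cos(-7.1°) = 1.612 m; N'_1 = 22·cos(-7.1°) − 6·1.612 = 12.2; c'Δl = 22.09; W sinα = -2.7
Slice 2: Δl = 2.0/cos1.8° = 2.001 m; N'_2 = 82·cos1.8° − 21·2.001 = 39.9; c'Δl = 27.41; W sinα = 2.6
Slice 3: Δl = 2.8/cos13.8° = 2.883 m; N'_3 = 192·cos13.8° − 31·2.883 = 97.1; c'Δl = 39.50; W sinα = 45.8
Slice 4: Δl = 1.3/cos24.6° = 1.430 m; N'_4 = 82·cos24.6° − 14·1.430 = 54.5; c'Δl = 19.59; W sinα = 34.1
Slice 5: Δl = 2.4/cos35.2° = 2.937 m; N'_5 = 103·cos35.2° − 13·2.937 = 46.0; c'Δl = 40.24; W sinα = 59.4
Slice 6: Δl = 1.2/cos47.0° = 1.760 m; N'_6 = 16·cos47.0° − 3·1.760 = 5.6; c'Δl = 24.11; W sinα = 11.7
Σc'Δl = 172.9 kN/m; ΣN' = 255.3 kN/m; ΣW sinα = 150.9 kN/m
Resisting = 172.9 + 255.3·tan27.5° = 172.9 + 132.9 = 305.9 kN/m
FS = 305.9 / 150.9 = 2.027

FS = 2.03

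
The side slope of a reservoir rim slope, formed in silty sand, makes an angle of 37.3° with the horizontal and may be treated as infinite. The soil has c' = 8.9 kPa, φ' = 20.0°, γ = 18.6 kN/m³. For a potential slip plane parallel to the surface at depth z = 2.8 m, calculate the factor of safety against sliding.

For an infinite slope with a slip plane parallel to the surface (no pore pressure): FS = [c' + γz cos²β tanφ'] / [γz sinβ cosβ].
γz = 18.6·2.8 = 52.08 kN/m²
Numerator = 8.9 + 52.08·cos²37.3°·tan20.0° = 8.9 + 52.08·0.6328·0.3640 = 20.895 kPa
Denominator = 52.08·sin37.3°·cos37.3° = 52.08·0.6060·0.7955 = 25.105 kPa
FS = 20.895 / 25.105 = 0.832

FS = 0.83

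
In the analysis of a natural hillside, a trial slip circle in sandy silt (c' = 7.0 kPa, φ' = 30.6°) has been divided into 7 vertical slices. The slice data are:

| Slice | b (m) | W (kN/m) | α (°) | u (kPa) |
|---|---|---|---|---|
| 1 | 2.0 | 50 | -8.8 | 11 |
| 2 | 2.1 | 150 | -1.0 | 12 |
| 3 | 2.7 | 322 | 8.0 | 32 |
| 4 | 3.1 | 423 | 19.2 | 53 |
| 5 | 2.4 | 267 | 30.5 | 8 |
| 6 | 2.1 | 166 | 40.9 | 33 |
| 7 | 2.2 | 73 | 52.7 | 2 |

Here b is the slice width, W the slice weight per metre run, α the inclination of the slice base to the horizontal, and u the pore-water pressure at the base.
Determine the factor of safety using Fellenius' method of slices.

Ordinary method of slices: FS = Σ[c'·Δl_i + (W_i cosα_i − u_i·Δl_i)·tanφ'] / Σ W_i sinα_i, with Δl_i = b_i / cosα_i.
Slice 1: Δl = 2.0/cos(-8.8°) = 2.024 m; N'_1 = 50·cos(-8.8°) − 11·2.024 = 27.1; c'Δl = 14.17; W sinα = -7.6
Slice 2: Δl = 2.1/cos(-1.0°) = 2.100 m; N'_2 = 150·cos(-1.0°) − 12·2.100 = 124.8; c'Δl = 14.70; W sinα = -2.6
Slice 3: Δl = 2.7/cos8.0° = 2.727 m; N'_3 = 322·cos8.0° − 32·2.727 = 231.6; c'Δl = 19.09; W sinα = 44.8
Slice 4: Δl = 3.1/cos19.2° = 3.283 m; N'_4 = 423·cos19.2° − 53·3.283 = 225.5; c'Δl = 22.98; W sinα = 139.1
Slice 5: Δl = 2.4/cos30.5° = 2.785 m; N'_5 = 267·cos30.5° − 8·2.785 = 207.8; c'Δl = 19.50; W sinα = 135.5
Slice 6: Δl = 2.1/cos40.9° = 2.778 m; N'_6 = 166·cos40.9° − 33·2.778 = 33.8; c'Δl = 19.45; W sinα = 108.7
Slice 7: Δl = 2.2/cos52.7° = 3.630 m; N'_7 = 73·cos52.7° − 2·3.630 = 37.0; c'Δl = 25.41; W sinα = 58.1
Σc'Δl = 135.3 kN/m; ΣN' = 887.6 kN/m; ΣW sinα = 475.9 kN/m
Resisting = 135.3 + 887.6·tan30.6° = 135.3 + 524.9 = 660.2 kN/m
FS = 660.2 / 475.9 = 1.387

FS = 1.39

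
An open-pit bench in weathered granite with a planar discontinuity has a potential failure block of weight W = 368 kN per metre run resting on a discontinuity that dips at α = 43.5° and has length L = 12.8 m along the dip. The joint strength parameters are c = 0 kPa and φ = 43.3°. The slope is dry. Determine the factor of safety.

FS = 0.99

Resolving the block weight along and normal to the plane and applying the Mohr–Coulomb strength on the joint:
N' = W cosα = 368·cos43.5° = 266.9 kN/m
Driving force T = W sinα = 368·sin43.5° = 253.3 kN/m
Resisting force R = c·L + N'·tanφ = 0·12.8 + 266.9·tan43.3° = 0.0 + 251.5 = 251.5 kN/m
FS = R / T = 251.5 / 253.3 = 0.993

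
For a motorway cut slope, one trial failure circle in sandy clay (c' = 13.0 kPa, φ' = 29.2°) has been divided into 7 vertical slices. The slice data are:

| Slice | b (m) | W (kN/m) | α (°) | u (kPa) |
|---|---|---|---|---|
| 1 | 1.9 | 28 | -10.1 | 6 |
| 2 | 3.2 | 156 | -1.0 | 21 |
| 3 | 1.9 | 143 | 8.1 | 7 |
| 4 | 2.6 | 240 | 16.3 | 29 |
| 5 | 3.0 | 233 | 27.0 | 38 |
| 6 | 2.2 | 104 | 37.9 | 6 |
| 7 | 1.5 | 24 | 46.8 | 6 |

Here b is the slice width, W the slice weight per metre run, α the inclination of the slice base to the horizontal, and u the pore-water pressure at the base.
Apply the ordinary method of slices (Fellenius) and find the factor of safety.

FS = 2.00

Ordinary method of slices: FS = Σ[c'·Δl_i + (W_i cosα_i − u_i·Δl_i)·tanφ'] / Σ W_i sinα_i, with Δl_i = b_i / cosα_i.
Slice 1: Δl = 1.9/cos(-10.1°) = 1.930 m; N'_1 = 28·cos(-10.1°) − 6·1.930 = 16.0; c'Δl = 25.09; W sinα = -4.9
Slice 2: Δl = 3.2/cos(-1.0°) = 3.200 m; N'_2 = 156·cos(-1.0°) − 21·3.200 = 88.8; c'Δl = 41.61; W sinα = -2.7
Slice 3: Δl = 1.9/cos8.1° = 1.919 m; N'_3 = 143·cos8.1° − 7·1.919 = 128.1; c'Δl = 24.95; W sinα = 20.1
Slice 4: Δl = 2.6/cos16.3° = 2.709 m; N'_4 = 240·cos16.3° − 29·2.709 = 151.8; c'Δl = 35.22; W sinα = 67.4
Slice 5: Δl = 3.0/cos27.0° = 3.367 m; N'_5 = 233·cos27.0° − 38·3.367 = 79.7; c'Δl = 43.77; W sinα = 105.8
Slice 6: Δl = 2.2/cos37.9° = 2.788 m; N'_6 = 104·cos37.9° − 6·2.788 = 65.3; c'Δl = 36.24; W sinα = 63.9
Slice 7: Δl = 1.5/cos46.8° = 2.191 m; N'_7 = 24·cos46.8° − 6·2.191 = 3.3; c'Δl = 28.49; W sinα = 17.5
Σc'Δl = 235.4 kN/m; ΣN' = 533.0 kN/m; ΣW sinα = 267.0 kN/m
Resisting = 235.4 + 533.0·tan29.2° = 235.4 + 297.9 = 533.2 kN/m
FS = 533.2 / 267.0 = 1.997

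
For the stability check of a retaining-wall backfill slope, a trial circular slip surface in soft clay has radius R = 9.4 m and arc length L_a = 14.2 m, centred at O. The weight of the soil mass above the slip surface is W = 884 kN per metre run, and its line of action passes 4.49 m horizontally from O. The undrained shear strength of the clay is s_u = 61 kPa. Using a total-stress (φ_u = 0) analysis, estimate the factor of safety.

FS = 2.05

Taking moments about the centre O, the resisting moment is provided by the undrained shear strength acting along the arc:
M_R = s_u·L_a·R = 61·14.20·9.4 = 8142.3 kN·m/m
M_D = W·d = 884·4.49 = 3969.2 kN·m/m
FS = M_R / M_D = 8142.3 / 3969.2 = 2.051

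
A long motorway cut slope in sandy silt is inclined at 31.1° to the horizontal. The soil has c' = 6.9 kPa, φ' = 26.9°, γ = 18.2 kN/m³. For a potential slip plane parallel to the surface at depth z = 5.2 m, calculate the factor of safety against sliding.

FS = 1.01

For an infinite slope with a slip plane parallel to the surface (no pore pressure): FS = [c' + γz cos²β tanφ'] / [γz sinβ cosβ].
γz = 18.2·5.2 = 94.64 kN/m²
Numerator = 6.9 + 94.64·cos²31.1°·tan26.9° = 6.9 + 94.64·0.7332·0.5073 = 42.103 kPa
Denominator = 94.64·sin31.1°·cos31.1° = 94.64·0.5165·0.8563 = 41.858 kPa
FS = 42.103 / 41.858 = 1.006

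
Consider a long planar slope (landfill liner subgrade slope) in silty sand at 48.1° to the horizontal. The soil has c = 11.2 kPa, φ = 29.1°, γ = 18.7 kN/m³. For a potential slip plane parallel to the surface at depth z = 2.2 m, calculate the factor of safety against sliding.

FS = 1.05

For an infinite slope with a slip plane parallel to the surface (no pore pressure): FS = [c + γz cos²β tanφ] / [γz sinβ cosβ].
γz = 18.7·2.2 = 41.14 kN/m²
Numerator = 11.2 + 41.14·cos²48.1°·tan29.1° = 11.2 + 41.14·0.4460·0.5566 = 21.413 kPa
Denominator = 41.14·sin48.1°·cos48.1° = 41.14·0.7443·0.6678 = 20.450 kPa
FS = 21.413 / 20.450 = 1.047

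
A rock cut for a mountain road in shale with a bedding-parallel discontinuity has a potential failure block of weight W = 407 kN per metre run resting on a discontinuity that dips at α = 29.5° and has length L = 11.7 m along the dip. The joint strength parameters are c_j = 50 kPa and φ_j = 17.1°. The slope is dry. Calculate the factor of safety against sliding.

Resolving the block weight along and normal to the plane and applying the Mohr–Coulomb strength on the joint:
N' = W cosα = 407·cos29.5° = 354.2 kN/m
Driving force T = W sinα = 407·sin29.5° = 200.4 kN/m
Resisting force R = c_j·L + N'·tanφ_j = 50·11.7 + 354.2·tan17.1° = 585.0 + 109.0 = 694.0 kN/m
FS = R / T = 694.0 / 200.4 = 3.463

FS = 3.46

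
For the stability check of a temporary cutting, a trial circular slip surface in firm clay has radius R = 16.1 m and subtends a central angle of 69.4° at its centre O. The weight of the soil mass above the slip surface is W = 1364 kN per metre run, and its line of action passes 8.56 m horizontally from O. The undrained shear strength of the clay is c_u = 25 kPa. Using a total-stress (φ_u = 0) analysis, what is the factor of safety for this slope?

FS = 0.67

Taking moments about the centre O, the resisting moment is provided by the undrained shear strength acting along the arc:
Arc length L_a = R·θ = 16.1·(69.4°·π/180) = 16.1·1.2113 = 19.50 m
M_R = c_u·L_a·R = 25·19.50·16.1 = 7849.3 kN·m/m
M_D = W·d = 1364·8.56 = 11675.8 kN·m/m
FS = M_R / M_D = 7849.3 / 11675.8 = 0.672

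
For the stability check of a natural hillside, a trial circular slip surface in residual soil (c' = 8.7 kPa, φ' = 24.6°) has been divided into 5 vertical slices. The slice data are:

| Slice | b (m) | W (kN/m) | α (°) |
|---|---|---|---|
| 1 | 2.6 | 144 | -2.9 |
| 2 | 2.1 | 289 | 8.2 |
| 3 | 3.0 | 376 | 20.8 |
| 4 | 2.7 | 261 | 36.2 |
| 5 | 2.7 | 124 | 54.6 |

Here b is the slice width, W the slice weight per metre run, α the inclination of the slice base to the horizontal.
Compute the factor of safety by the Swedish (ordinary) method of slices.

Ordinary method of slices: FS = Σ[c'·Δl_i + (W_i cosα_i)·tanφ'] / Σ W_i sinα_i, with Δl_i = b_i / cosα_i.
Slice 1: Δl = 2.6/cos(-2.9°) = 2.603 m; N'_1 = 144·cos(-2.9°) = 143.8; c'Δl = 22.65; W sinα = -7.3
Slice 2: Δl = 2.1/cos8.2° = 2.122 m; N'_2 = 289·cos8.2° = 286.0; c'Δl = 18.46; W sinα = 41.2
Slice 3: Δl = 3.0/cos20.8° = 3.209 m; N'_3 = 376·cos20.8° = 351.5; c'Δl = 27.92; W sinα = 133.5
Slice 4: Δl = 2.7/cos36.2° = 3.346 m; N'_4 = 261·cos36.2° = 210.6; c'Δl = 29.11; W sinα = 154.1
Slice 5: Δl = 2.7/cos54.6° = 4.661 m; N'_5 = 124·cos54.6° = 71.8; c'Δl = 40.55; W sinα = 101.1
Σc'Δl = 138.7 kN/m; ΣN' = 1063.8 kN/m; ΣW sinα = 422.7 kN/m
Resisting = 138.7 + 1063.8·tan24.6° = 138.7 + 487.0 = 625.7 kN/m
FS = 625.7 / 422.7 = 1.480

FS = 1.48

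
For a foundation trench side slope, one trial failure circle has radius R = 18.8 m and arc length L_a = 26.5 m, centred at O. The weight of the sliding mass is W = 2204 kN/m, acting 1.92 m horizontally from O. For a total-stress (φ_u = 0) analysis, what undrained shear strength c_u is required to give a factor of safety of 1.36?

FS = c_u·L_a·R / (W·d), so c_u = FS·W·d / (L_a·R).
c_u = 1.36·2204·1.92 / (26.50·18.8) = 5755.1 / 498.20 = 11.55 kPa

c_u = 11.6 kPa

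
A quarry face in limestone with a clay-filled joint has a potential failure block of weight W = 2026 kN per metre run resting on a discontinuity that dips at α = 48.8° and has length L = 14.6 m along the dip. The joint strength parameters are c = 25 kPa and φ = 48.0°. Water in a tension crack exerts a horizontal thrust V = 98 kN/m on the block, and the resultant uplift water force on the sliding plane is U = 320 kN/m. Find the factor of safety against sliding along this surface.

FS = 0.89

Resolving the block weight along and normal to the plane and applying the Mohr–Coulomb strength on the joint:
N' = W cosα − U − V sinα = 2026·cos48.8° − 320 − 98·sin48.8° = 940.8 kN/m
Driving force T = W sinα + V cosα = 2026·sin48.8° + 98·cos48.8° = 1588.9 kN/m
Resisting force R = c·L + N'·tanφ = 25·14.6 + 940.8·tan48.0° = 365.0 + 1044.8 = 1409.8 kN/m
FS = R / T = 1409.8 / 1588.9 = 0.887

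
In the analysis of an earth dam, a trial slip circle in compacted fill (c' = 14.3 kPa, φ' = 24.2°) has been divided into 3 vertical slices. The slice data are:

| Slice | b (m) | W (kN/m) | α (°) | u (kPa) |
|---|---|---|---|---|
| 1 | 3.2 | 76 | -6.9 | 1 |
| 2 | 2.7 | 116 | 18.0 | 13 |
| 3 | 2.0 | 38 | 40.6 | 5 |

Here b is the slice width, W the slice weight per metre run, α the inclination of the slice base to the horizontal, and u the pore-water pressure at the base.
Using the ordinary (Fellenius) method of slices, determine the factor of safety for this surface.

Ordinary method of slices: FS = Σ[c'·Δl_i + (W_i cosα_i − u_i·Δl_i)·tanφ'] / Σ W_i sinα_i, with Δl_i = b_i / cosα_i.
Slice 1: Δl = 3.2/cos(-6.9°) = 3.223 m; N'_1 = 76·cos(-6.9°) − 1·3.223 = 72.2; c'Δl = 46.09; W sinα = -9.1
Slice 2: Δl = 2.7/cos18.0° = 2.839 m; N'_2 = 116·cos18.0° − 13·2.839 = 73.4; c'Δl = 40.60; W sinα = 35.8
Slice 3: Δl = 2.0/cos40.6° = 2.634 m; N'_3 = 38·cos40.6° − 5·2.634 = 15.7; c'Δl = 37.67; W sinα = 24.7
Σc'Δl = 124.4 kN/m; ΣN' = 161.3 kN/m; ΣW sinα = 51.4 kN/m
Resisting = 124.4 + 161.3·tan24.2° = 124.4 + 72.5 = 196.9 kN/m
FS = 196.9 / 51.4 = 3.827

FS = 3.83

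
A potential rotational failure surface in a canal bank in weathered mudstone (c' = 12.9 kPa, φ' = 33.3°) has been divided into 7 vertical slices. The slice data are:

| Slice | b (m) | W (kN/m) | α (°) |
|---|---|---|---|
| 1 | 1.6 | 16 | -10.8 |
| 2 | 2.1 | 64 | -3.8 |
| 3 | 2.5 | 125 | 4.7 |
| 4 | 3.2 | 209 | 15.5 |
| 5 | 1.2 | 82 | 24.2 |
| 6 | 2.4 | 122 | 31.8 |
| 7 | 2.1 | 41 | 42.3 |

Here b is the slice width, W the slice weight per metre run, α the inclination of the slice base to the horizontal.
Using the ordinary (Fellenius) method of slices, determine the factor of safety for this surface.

FS = 3.35

Ordinary method of slices: FS = Σ[c'·Δl_i + (W_i cosα_i)·tanφ'] / Σ W_i sinα_i, with Δl_i = b_i / cosα_i.
Slice 1: Δl = 1.6/cos(-10.8°) = 1.629 m; N'_1 = 16·cos(-10.8°) = 15.7; c'Δl = 21.01; W sinα = -3.0
Slice 2: Δl = 2.1/cos(-3.8°) = 2.105 m; N'_2 = 64·cos(-3.8°) = 63.9; c'Δl = 27.15; W sinα = -4.2
Slice 3: Δl = 2.5/cos4.7° = 2.508 m; N'_3 = 125·cos4.7° = 124.6; c'Δl = 32.36; W sinα = 10.2
Slice 4: Δl = 3.2/cos15.5° = 3.321 m; N'_4 = 209·cos15.5° = 201.4; c'Δl = 42.84; W sinα = 55.9
Slice 5: Δl = 1.2/cos24.2° = 1.316 m; N'_5 = 82·cos24.2° = 74.8; c'Δl = 16.97; W sinα = 33.6
Slice 6: Δl = 2.4/cos31.8° = 2.824 m; N'_6 = 122·cos31.8° = 103.7; c'Δl = 36.43; W sinα = 64.3
Slice 7: Δl = 2.1/cos42.3° = 2.839 m; N'_7 = 41·cos42.3° = 30.3; c'Δl = 36.63; W sinα = 27.6
Σc'Δl = 213.4 kN/m; ΣN' = 614.4 kN/m; ΣW sinα = 184.4 kN/m
Resisting = 213.4 + 614.4·tan33.3° = 213.4 + 403.6 = 616.9 kN/m
FS = 616.9 / 184.4 = 3.347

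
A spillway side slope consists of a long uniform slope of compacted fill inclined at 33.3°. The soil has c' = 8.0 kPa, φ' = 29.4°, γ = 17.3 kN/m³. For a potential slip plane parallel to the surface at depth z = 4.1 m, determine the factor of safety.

FS = 1.10

For an infinite slope with a slip plane parallel to the surface (no pore pressure): FS = [c' + γz cos²β tanφ'] / [γz sinβ cosβ].
γz = 17.3·4.1 = 70.93 kN/m²
Numerator = 8.0 + 70.93·cos²33.3°·tan29.4° = 8.0 + 70.93·0.6986·0.5635 = 35.920 kPa
Denominator = 70.93·sin33.3°·cos33.3° = 70.93·0.5490·0.8358 = 32.548 kPa
FS = 35.920 / 32.548 = 1.104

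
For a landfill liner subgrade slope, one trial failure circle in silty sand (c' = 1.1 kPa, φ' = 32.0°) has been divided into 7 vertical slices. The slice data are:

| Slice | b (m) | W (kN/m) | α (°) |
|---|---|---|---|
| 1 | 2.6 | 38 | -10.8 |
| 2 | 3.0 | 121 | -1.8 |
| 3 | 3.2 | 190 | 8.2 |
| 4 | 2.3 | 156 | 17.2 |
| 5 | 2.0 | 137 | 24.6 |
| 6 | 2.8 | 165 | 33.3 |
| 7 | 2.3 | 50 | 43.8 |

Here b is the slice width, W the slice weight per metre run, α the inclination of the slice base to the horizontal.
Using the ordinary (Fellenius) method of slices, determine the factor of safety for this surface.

Ordinary method of slices: FS = Σ[c'·Δl_i + (W_i cosα_i)·tanφ'] / Σ W_i sinα_i, with Δl_i = b_i / cosα_i.
Slice 1: Δl = 2.6/cos(-10.8°) = 2.647 m; N'_1 = 38·cos(-10.8°) = 37.3; c'Δl = 2.91; W sinα = -7.1
Slice 2: Δl = 3.0/cos(-1.8°) = 3.001 m; N'_2 = 121·cos(-1.8°) = 120.9; c'Δl = 3.30; W sinα = -3.8
Slice 3: Δl = 3.2/cos8.2° = 3.233 m; N'_3 = 190·cos8.2° = 188.1; c'Δl = 3.56; W sinα = 27.1
Slice 4: Δl = 2.3/cos17.2° = 2.408 m; N'_4 = 156·cos17.2° = 149.0; c'Δl = 2.65; W sinα = 46.1
Slice 5: Δl = 2.0/cos24.6° = 2.200 m; N'_5 = 137·cos24.6° = 124.6; c'Δl = 2.42; W sinα = 57.0
Slice 6: Δl = 2.8/cos33.3° = 3.350 m; N'_6 = 165·cos33.3° = 137.9; c'Δl = 3.69; W sinα = 90.6
Slice 7: Δl = 2.3/cos43.8° = 3.187 m; N'_7 = 50·cos43.8° = 36.1; c'Δl = 3.51; W sinα = 34.6
Σc'Δl = 22.0 kN/m; ΣN' = 793.9 kN/m; ΣW sinα = 244.5 kN/m
Resisting = 22.0 + 793.9·tan32.0° = 22.0 + 496.1 = 518.1 kN/m
FS = 518.1 / 244.5 = 2.119

FS = 2.12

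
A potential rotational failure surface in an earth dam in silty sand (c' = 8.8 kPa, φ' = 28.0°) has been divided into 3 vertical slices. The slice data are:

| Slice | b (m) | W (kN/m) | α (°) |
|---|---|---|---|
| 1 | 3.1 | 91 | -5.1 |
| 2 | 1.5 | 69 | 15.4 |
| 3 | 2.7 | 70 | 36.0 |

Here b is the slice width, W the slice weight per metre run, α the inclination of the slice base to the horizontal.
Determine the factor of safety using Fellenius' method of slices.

FS = 3.58

Ordinary method of slices: FS = Σ[c'·Δl_i + (W_i cosα_i)·tanφ'] / Σ W_i sinα_i, with Δl_i = b_i / cosα_i.
Slice 1: Δl = 3.1/cos(-5.1°) = 3.112 m; N'_1 = 91·cos(-5.1°) = 90.6; c'Δl = 27.39; W sinα = -8.1
Slice 2: Δl = 1.5/cos15.4° = 1.556 m; N'_2 = 69·cos15.4° = 66.5; c'Δl = 13.69; W sinα = 18.3
Slice 3: Δl = 2.7/cos36.0° = 3.337 m; N'_3 = 70·cos36.0° = 56.6; c'Δl = 29.37; W sinα = 41.1
Σc'Δl = 70.4 kN/m; ΣN' = 213.8 kN/m; ΣW sinα = 51.4 kN/m
Resisting = 70.4 + 213.8·tan28.0° = 70.4 + 113.7 = 184.1 kN/m
FS = 184.1 / 51.4 = 3.584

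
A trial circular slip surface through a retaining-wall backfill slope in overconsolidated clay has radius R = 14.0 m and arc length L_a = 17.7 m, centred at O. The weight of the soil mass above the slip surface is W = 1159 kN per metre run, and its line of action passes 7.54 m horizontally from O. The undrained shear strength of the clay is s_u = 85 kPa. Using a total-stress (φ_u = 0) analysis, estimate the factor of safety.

FS = 2.41

Taking moments about the centre O, the resisting moment is provided by the undrained shear strength acting along the arc:
M_R = s_u·L_a·R = 85·17.70·14.0 = 21063.0 kN·m/m
M_D = W·d = 1159·7.54 = 8738.9 kN·m/m
FS = M_R / M_D = 21063.0 / 8738.9 = 2.410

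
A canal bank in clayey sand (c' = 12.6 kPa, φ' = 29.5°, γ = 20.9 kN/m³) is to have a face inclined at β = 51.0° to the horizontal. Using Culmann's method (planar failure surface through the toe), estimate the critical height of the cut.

H_c = 23.44 m

Culmann's analysis gives the critical failure plane at α_cr = (β + φ')/2 = (51.0 + 29.5)/2 = 40.2°, and the critical height
H_c = (4c'/γ) · sinβ cosφ' / [1 − cos(β − φ')]
    = (4·12.6/20.9) · sin51.0°·cos29.5° / [1 − cos(21.5°)]
    = 2.411 · 0.7771·0.8704 / [1 − 0.9304]
    = 2.411 · 0.6764 / 0.0696
    = 23.44 m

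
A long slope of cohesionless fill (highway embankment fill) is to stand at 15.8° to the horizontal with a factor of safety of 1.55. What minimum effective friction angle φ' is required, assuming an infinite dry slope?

φ' = 23.7°

FS = tanφ'/tanβ ⇒ tanφ' = FS · tanβ = 1.55 · tan15.8° = 0.4386
φ' = arctan(0.4386) = 23.68°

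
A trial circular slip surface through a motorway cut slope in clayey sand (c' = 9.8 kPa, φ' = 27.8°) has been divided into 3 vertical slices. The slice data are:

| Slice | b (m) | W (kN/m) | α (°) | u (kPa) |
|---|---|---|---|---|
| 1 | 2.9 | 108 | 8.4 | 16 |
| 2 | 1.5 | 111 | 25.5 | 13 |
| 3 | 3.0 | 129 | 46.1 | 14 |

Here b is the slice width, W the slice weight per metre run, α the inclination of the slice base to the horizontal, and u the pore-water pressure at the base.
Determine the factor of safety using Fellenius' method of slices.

Ordinary method of slices: FS = Σ[c'·Δl_i + (W_i cosα_i − u_i·Δl_i)·tanφ'] / Σ W_i sinα_i, with Δl_i = b_i / cosα_i.
Slice 1: Δl = 2.9/cos8.4° = 2.931 m; N'_1 = 108·cos8.4° − 16·2.931 = 59.9; c'Δl = 28.73; W sinα = 15.8
Slice 2: Δl = 1.5/cos25.5° = 1.662 m; N'_2 = 111·cos25.5° − 13·1.662 = 78.6; c'Δl = 16.29; W sinα = 47.8
Slice 3: Δl = 3.0/cos46.1° = 4.326 m; N'_3 = 129·cos46.1° − 14·4.326 = 28.9; c'Δl = 42.40; W sinα = 93.0
Σc'Δl = 87.4 kN/m; ΣN' = 167.4 kN/m; ΣW sinα = 156.5 kN/m
Resisting = 87.4 + 167.4·tan27.8° = 87.4 + 88.3 = 175.7 kN/m
FS = 175.7 / 156.5 = 1.122

FS = 1.12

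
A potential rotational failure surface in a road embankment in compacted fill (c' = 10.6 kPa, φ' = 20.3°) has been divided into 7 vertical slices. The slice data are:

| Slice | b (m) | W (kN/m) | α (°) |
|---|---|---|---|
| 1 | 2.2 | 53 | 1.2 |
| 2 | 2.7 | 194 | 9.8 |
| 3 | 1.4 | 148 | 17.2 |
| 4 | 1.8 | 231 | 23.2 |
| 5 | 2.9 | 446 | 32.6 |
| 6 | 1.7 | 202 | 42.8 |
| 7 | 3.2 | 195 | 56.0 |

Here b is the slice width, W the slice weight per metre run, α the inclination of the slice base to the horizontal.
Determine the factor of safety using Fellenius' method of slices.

FS = 0.94

Ordinary method of slices: FS = Σ[c'·Δl_i + (W_i cosα_i)·tanφ'] / Σ W_i sinα_i, with Δl_i = b_i / cosα_i.
Slice 1: Δl = 2.2/cos1.2° = 2.200 m; N'_1 = 53·cos1.2° = 53.0; c'Δl = 23.33; W sinα = 1.1
Slice 2: Δl = 2.7/cos9.8° = 2.740 m; N'_2 = 194·cos9.8° = 191.2; c'Δl = 29.04; W sinα = 33.0
Slice 3: Δl = 1.4/cos17.2° = 1.466 m; N'_3 = 148·cos17.2° = 141.4; c'Δl = 15.53; W sinα = 43.8
Slice 4: Δl = 1.8/cos23.2° = 1.958 m; N'_4 = 231·cos23.2° = 212.3; c'Δl = 20.76; W sinα = 91.0
Slice 5: Δl = 2.9/cos32.6° = 3.442 m; N'_5 = 446·cos32.6° = 375.7; c'Δl = 36.49; W sinα = 240.3
Slice 6: Δl = 1.7/cos42.8° = 2.317 m; N'_6 = 202·cos42.8° = 148.2; c'Δl = 24.56; W sinα = 137.2
Slice 7: Δl = 3.2/cos56.0° = 5.723 m; N'_7 = 195·cos56.0° = 109.0; c'Δl = 60.66; W sinα = 161.7
Σc'Δl = 210.4 kN/m; ΣN' = 1230.8 kN/m; ΣW sinα = 708.1 kN/m
Resisting = 210.4 + 1230.8·tan20.3° = 210.4 + 455.3 = 665.7 kN/m
FS = 665.7 / 708.1 = 0.940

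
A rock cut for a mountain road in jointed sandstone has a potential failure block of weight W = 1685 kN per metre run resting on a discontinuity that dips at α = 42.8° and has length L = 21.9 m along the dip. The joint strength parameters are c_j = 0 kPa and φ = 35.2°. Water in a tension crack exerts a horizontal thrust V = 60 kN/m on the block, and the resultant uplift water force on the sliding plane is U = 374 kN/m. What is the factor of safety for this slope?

FS = 0.49

Resolving the block weight along and normal to the plane and applying the Mohr–Coulomb strength on the joint:
N' = W cosα − U − V sinα = 1685·cos42.8° − 374 − 60·sin42.8° = 821.6 kN/m
Driving force T = W sinα + V cosα = 1685·sin42.8° + 60·cos42.8° = 1188.9 kN/m
Resisting force R = c_j·L + N'·tanφ = 0·21.9 + 821.6·tan35.2° = 0.0 + 579.6 = 579.6 kN/m
FS = R / T = 579.6 / 1188.9 = 0.487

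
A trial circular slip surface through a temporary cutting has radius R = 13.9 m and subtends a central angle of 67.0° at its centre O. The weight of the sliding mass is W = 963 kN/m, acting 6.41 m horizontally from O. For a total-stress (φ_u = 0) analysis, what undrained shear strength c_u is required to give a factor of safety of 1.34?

c_u = 36.6 kPa

FS = c_u·L_a·R / (W·d), so c_u = FS·W·d / (L_a·R).
Arc length L_a = R·θ = 13.9·(67.0°·π/180) = 13.9·1.1694 = 16.25 m
c_u = 1.34·963·6.41 / (16.25·13.9) = 8271.6 / 225.93 = 36.61 kPa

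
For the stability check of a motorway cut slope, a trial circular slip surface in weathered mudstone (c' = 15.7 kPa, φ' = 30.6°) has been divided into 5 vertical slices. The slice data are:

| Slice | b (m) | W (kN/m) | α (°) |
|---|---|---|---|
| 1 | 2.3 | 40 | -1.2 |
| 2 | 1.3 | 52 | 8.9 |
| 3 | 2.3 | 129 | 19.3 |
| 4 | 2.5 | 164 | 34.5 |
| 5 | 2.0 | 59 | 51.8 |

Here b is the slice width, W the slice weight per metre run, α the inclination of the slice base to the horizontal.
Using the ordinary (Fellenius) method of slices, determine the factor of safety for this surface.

Ordinary method of slices: FS = Σ[c'·Δl_i + (W_i cosα_i)·tanφ'] / Σ W_i sinα_i, with Δl_i = b_i / cosα_i.
Slice 1: Δl = 2.3/cos(-1.2°) = 2.301 m; N'_1 = 40·cos(-1.2°) = 40.0; c'Δl = 36.12; W sinα = -0.8
Slice 2: Δl = 1.3/cos8.9° = 1.316 m; N'_2 = 52·cos8.9° = 51.4; c'Δl = 20.66; W sinα = 8.0
Slice 3: Δl = 2.3/cos19.3° = 2.437 m; N'_3 = 129·cos19.3° = 121.8; c'Δl = 38.26; W sinα = 42.6
Slice 4: Δl = 2.5/cos34.5° = 3.034 m; N'_4 = 164·cos34.5° = 135.2; c'Δl = 47.63; W sinα = 92.9
Slice 5: Δl = 2.0/cos51.8° = 3.234 m; N'_5 = 59·cos51.8° = 36.5; c'Δl = 50.78; W sinα = 46.4
Σc'Δl = 193.4 kN/m; ΣN' = 384.8 kN/m; ΣW sinα = 189.1 kN/m
Resisting = 193.4 + 384.8·tan30.6° = 193.4 + 227.5 = 421.0 kN/m
FS = 421.0 / 189.1 = 2.226

FS = 2.23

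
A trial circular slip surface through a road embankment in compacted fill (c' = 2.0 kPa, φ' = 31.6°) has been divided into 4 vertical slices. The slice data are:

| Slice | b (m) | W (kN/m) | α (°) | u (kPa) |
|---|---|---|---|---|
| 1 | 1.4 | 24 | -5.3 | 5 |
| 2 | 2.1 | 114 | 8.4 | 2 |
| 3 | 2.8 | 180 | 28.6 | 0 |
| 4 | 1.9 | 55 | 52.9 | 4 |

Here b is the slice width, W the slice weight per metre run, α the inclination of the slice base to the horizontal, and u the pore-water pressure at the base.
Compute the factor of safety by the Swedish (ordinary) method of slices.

FS = 1.43

Ordinary method of slices: FS = Σ[c'·Δl_i + (W_i cosα_i − u_i·Δl_i)·tanφ'] / Σ W_i sinα_i, with Δl_i = b_i / cosα_i.
Slice 1: Δl = 1.4/cos(-5.3°) = 1.406 m; N'_1 = 24·cos(-5.3°) − 5·1.406 = 16.9; c'Δl = 2.81; W sinα = -2.2
Slice 2: Δl = 2.1/cos8.4° = 2.123 m; N'_2 = 114·cos8.4° − 2·2.123 = 108.5; c'Δl = 4.25; W sinα = 16.7
Slice 3: Δl = 2.8/cos28.6° = 3.189 m; N'_3 = 180·cos28.6° − 0·3.189 = 158.0; c'Δl = 6.38; W sinα = 86.2
Slice 4: Δl = 1.9/cos52.9° = 3.150 m; N'_4 = 55·cos52.9° − 4·3.150 = 20.6; c'Δl = 6.30; W sinα = 43.9
Σc'Δl = 19.7 kN/m; ΣN' = 304.0 kN/m; ΣW sinα = 144.5 kN/m
Resisting = 19.7 + 304.0·tan31.6° = 19.7 + 187.0 = 206.8 kN/m
FS = 206.8 / 144.5 = 1.431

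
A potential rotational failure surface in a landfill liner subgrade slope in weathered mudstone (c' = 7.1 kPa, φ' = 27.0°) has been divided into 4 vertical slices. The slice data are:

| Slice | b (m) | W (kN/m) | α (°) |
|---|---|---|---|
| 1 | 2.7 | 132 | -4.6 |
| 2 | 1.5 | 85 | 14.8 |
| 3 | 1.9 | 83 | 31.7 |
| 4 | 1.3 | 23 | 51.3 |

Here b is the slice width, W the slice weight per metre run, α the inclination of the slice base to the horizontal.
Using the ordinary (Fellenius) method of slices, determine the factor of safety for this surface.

Ordinary method of slices: FS = Σ[c'·Δl_i + (W_i cosα_i)·tanφ'] / Σ W_i sinα_i, with Δl_i = b_i / cosα_i.
Slice 1: Δl = 2.7/cos(-4.6°) = 2.709 m; N'_1 = 132·cos(-4.6°) = 131.6; c'Δl = 19.23; W sinα = -10.6
Slice 2: Δl = 1.5/cos14.8° = 1.551 m; N'_2 = 85·cos14.8° = 82.2; c'Δl = 11.02; W sinα = 21.7
Slice 3: Δl = 1.9/cos31.7° = 2.233 m; N'_3 = 83·cos31.7° = 70.6; c'Δl = 15.86; W sinα = 43.6
Slice 4: Δl = 1.3/cos51.3° = 2.079 m; N'_4 = 23·cos51.3° = 14.4; c'Δl = 14.76; W sinα = 17.9
Σc'Δl = 60.9 kN/m; ΣN' = 298.8 kN/m; ΣW sinα = 72.7 kN/m
Resisting = 60.9 + 298.8·tan27.0° = 60.9 + 152.2 = 213.1 kN/m
FS = 213.1 / 72.7 = 2.931

FS = 2.93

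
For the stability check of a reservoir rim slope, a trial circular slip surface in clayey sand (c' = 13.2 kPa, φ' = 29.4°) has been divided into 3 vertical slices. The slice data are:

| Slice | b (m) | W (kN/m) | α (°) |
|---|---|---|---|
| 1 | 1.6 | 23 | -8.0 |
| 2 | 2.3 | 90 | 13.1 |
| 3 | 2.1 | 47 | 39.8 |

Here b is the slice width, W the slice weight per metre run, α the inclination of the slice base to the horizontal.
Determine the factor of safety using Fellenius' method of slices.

Ordinary method of slices: FS = Σ[c'·Δl_i + (W_i cosα_i)·tanφ'] / Σ W_i sinα_i, with Δl_i = b_i / cosα_i.
Slice 1: Δl = 1.6/cos(-8.0°) = 1.616 m; N'_1 = 23·cos(-8.0°) = 22.8; c'Δl = 21.33; W sinα = -3.2
Slice 2: Δl = 2.3/cos13.1° = 2.361 m; N'_2 = 90·cos13.1° = 87.7; c'Δl = 31.17; W sinα = 20.4
Slice 3: Δl = 2.1/cos39.8° = 2.733 m; N'_3 = 47·cos39.8° = 36.1; c'Δl = 36.08; W sinα = 30.1
Σc'Δl = 88.6 kN/m; ΣN' = 146.5 kN/m; ΣW sinα = 47.3 kN/m
Resisting = 88.6 + 146.5·tan29.4° = 88.6 + 82.6 = 171.2 kN/m
FS = 171.2 / 47.3 = 3.620

FS = 3.62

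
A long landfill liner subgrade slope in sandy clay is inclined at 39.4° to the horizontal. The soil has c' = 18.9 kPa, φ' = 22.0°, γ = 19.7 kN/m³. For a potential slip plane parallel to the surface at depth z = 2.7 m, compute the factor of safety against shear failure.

For an infinite slope with a slip plane parallel to the surface (no pore pressure): FS = [c' + γz cos²β tanφ'] / [γz sinβ cosβ].
γz = 19.7·2.7 = 53.19 kN/m²
Numerator = 18.9 + 53.19·cos²39.4°·tan22.0° = 18.9 + 53.19·0.5971·0.4040 = 31.732 kPa
Denominator = 53.19·sin39.4°·cos39.4° = 53.19·0.6347·0.7727 = 26.089 kPa
FS = 31.732 / 26.089 = 1.216

FS = 1.22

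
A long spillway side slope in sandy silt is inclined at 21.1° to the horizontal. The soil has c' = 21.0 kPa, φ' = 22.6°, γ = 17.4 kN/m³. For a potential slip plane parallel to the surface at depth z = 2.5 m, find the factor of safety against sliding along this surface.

FS = 2.52

For an infinite slope with a slip plane parallel to the surface (no pore pressure): FS = [c' + γz cos²β tanφ'] / [γz sinβ cosβ].
γz = 17.4·2.5 = 43.50 kN/m²
Numerator = 21.0 + 43.50·cos²21.1°·tan22.6° = 21.0 + 43.50·0.8704·0.4163 = 36.761 kPa
Denominator = 43.50·sin21.1°·cos21.1° = 43.50·0.3600·0.9330 = 14.610 kPa
FS = 36.761 / 14.610 = 2.516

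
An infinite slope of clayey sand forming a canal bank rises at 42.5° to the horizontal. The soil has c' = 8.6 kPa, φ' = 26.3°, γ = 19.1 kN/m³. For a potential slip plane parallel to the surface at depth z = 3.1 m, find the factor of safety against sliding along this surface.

For an infinite slope with a slip plane parallel to the surface (no pore pressure): FS = [c' + γz cos²β tanφ'] / [γz sinβ cosβ].
γz = 19.1·3.1 = 59.21 kN/m²
Numerator = 8.6 + 59.21·cos²42.5°·tan26.3° = 8.6 + 59.21·0.5436·0.4942 = 24.507 kPa
Denominator = 59.21·sin42.5°·cos42.5° = 59.21·0.6756·0.7373 = 29.492 kPa
FS = 24.507 / 29.492 = 0.831

FS = 0.83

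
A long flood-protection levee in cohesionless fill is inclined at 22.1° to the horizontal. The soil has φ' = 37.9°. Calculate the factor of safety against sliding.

For a dry cohesionless infinite slope the factor of safety is FS = tanφ' / tanβ.
FS = tan37.9° / tan22.1° = 0.7785 / 0.4061 = 1.917

FS = 1.92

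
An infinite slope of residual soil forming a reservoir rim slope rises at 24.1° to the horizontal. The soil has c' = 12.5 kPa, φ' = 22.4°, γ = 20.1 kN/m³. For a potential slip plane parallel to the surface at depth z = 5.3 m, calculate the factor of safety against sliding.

FS = 1.24

For an infinite slope with a slip plane parallel to the surface (no pore pressure): FS = [c' + γz cos²β tanφ'] / [γz sinβ cosβ].
γz = 20.1·5.3 = 106.53 kN/m²
Numerator = 12.5 + 106.53·cos²24.1°·tan22.4° = 12.5 + 106.53·0.8333·0.4122 = 49.087 kPa
Denominator = 106.53·sin24.1°·cos24.1° = 106.53·0.4083·0.9128 = 39.708 kPa
FS = 49.087 / 39.708 = 1.236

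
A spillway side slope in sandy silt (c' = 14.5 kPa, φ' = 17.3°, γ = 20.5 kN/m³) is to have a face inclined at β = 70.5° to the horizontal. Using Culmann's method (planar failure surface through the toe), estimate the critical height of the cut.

Culmann's analysis gives the critical failure plane at α_cr = (β + φ')/2 = (70.5 + 17.3)/2 = 43.9°, and the critical height
H_c = (4c'/γ) · sinβ cosφ' / [1 − cos(β − φ')]
    = (4·14.5/20.5) · sin70.5°·cos17.3° / [1 − cos(53.2°)]
    = 2.829 · 0.9426·0.9548 / [1 − 0.5990]
    = 2.829 · 0.9000 / 0.4010
    = 6.35 m

H_c = 6.35 m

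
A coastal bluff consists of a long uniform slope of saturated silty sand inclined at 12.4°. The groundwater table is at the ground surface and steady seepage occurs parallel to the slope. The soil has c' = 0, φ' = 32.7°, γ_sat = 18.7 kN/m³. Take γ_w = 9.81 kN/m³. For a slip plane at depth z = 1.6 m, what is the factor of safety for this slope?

With seepage parallel to the slope and the water table at the surface, the effective normal stress on the slip plane uses the buoyant unit weight γ' = γ_sat − γ_w while the driving shear stress uses γ_sat:
FS = [c' + γ' z cos²β tanφ'] / [γ_sat z sinβ cosβ]
(For c' = 0 this reduces to FS = (γ'/γ_sat)·tanφ'/tanβ.)
γ' = 18.7 − 9.81 = 8.89 kN/m³
Numerator = 0.0 + 8.89·1.6·cos²12.4°·tan32.7° = 0.0 + 8.89·1.6·0.9539·0.6420 = 8.711 kPa
Denominator = 18.7·1.6·sin12.4°·cos12.4° = 18.7·1.6·0.2147·0.9767 = 6.275 kPa
FS = 8.711 / 6.275 = 1.388

FS = 1.39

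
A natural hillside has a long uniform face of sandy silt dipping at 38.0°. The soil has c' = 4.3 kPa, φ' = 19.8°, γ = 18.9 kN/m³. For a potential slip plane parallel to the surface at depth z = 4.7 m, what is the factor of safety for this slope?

FS = 0.56

For an infinite slope with a slip plane parallel to the surface (no pore pressure): FS = [c' + γz cos²β tanφ'] / [γz sinβ cosβ].
γz = 18.9·4.7 = 88.83 kN/m²
Numerator = 4.3 + 88.83·cos²38.0°·tan19.8° = 4.3 + 88.83·0.6210·0.3600 = 24.159 kPa
Denominator = 88.83·sin38.0°·cos38.0° = 88.83·0.6157·0.7880 = 43.096 kPa
FS = 24.159 / 43.096 = 0.561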